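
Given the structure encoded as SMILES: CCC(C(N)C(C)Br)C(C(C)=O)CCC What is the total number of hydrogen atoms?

Walk through each heavy atom and fill implicit hydrogens from standard valence (C 4, N 3, O 2, S 2, halogen 1):
  atom 1: C, bond orders sum to 1 (valence 4) → 3 H
  atom 2: C, bond orders sum to 2 (valence 4) → 2 H
  atom 3: C, bond orders sum to 3 (valence 4) → 1 H
  atom 4: C, bond orders sum to 3 (valence 4) → 1 H
  atom 5: N, bond orders sum to 1 (valence 3) → 2 H
  atom 6: C, bond orders sum to 3 (valence 4) → 1 H
  atom 7: C, bond orders sum to 1 (valence 4) → 3 H
  atom 8: Br (halogen, monovalent) → 0 H
  atom 9: C, bond orders sum to 3 (valence 4) → 1 H
  atom 10: C, bond orders sum to 4 (valence 4) → 0 H
  atom 11: C, bond orders sum to 1 (valence 4) → 3 H
  atom 12: O, bond orders sum to 2 (valence 2) → 0 H
  atom 13: C, bond orders sum to 2 (valence 4) → 2 H
  atom 14: C, bond orders sum to 2 (valence 4) → 2 H
  atom 15: C, bond orders sum to 1 (valence 4) → 3 H
Total hydrogens: 24.

24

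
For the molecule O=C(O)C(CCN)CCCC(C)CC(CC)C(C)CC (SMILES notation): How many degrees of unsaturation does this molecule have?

Molecular formula: C17H35NO2.
DoU = (2C + 2 + N − H − X) / 2, where X is the halogen count and O/S are ignored.
    = (2·17 + 2 + 1 − 35 − 0) / 2 = 2 / 2 = 1.

1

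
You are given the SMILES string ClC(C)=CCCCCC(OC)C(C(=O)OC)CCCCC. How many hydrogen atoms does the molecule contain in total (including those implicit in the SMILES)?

Walk through each heavy atom and fill implicit hydrogens from standard valence (C 4, N 3, O 2, S 2, halogen 1):
  atom 1: Cl (halogen, monovalent) → 0 H
  atom 2: C, bond orders sum to 4 (valence 4) → 0 H
  atom 3: C, bond orders sum to 1 (valence 4) → 3 H
  atom 4: C, bond orders sum to 3 (valence 4) → 1 H
  atom 5: C, bond orders sum to 2 (valence 4) → 2 H
  atom 6: C, bond orders sum to 2 (valence 4) → 2 H
  atom 7: C, bond orders sum to 2 (valence 4) → 2 H
  atom 8: C, bond orders sum to 2 (valence 4) → 2 H
  atom 9: C, bond orders sum to 3 (valence 4) → 1 H
  atom 10: O, bond orders sum to 2 (valence 2) → 0 H
  atom 11: C, bond orders sum to 1 (valence 4) → 3 H
  atom 12: C, bond orders sum to 3 (valence 4) → 1 H
  atom 13: C, bond orders sum to 4 (valence 4) → 0 H
  atom 14: O, bond orders sum to 2 (valence 2) → 0 H
  atom 15: O, bond orders sum to 2 (valence 2) → 0 H
  atom 16: C, bond orders sum to 1 (valence 4) → 3 H
  atom 17: C, bond orders sum to 2 (valence 4) → 2 H
  atom 18: C, bond orders sum to 2 (valence 4) → 2 H
  atom 19: C, bond orders sum to 2 (valence 4) → 2 H
  atom 20: C, bond orders sum to 2 (valence 4) → 2 H
  atom 21: C, bond orders sum to 1 (valence 4) → 3 H
Total hydrogens: 31.

31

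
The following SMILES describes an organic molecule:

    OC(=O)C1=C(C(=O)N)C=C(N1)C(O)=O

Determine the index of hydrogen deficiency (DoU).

Degree of unsaturation = (number of rings) + (number of π bonds).
Ring closures in the SMILES: 1.
π bonds: 5 double bonds (each 1 DoU) → 5 DoU from unsaturation.
Total DoU = 1 + 5 = 6.

6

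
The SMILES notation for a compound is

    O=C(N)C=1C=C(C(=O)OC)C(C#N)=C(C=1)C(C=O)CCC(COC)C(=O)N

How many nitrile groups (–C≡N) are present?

1

The nitrile motif appears at heavy-atom position 12 in the SMILES.
Other groups present: 1 aldehyde, 2 amide, 1 ester, 1 ether.
Nitrile count: 1.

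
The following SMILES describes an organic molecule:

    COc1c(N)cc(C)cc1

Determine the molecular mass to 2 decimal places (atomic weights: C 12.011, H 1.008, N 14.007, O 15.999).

First, the molecular formula is C8H11NO (counting implicit H from valence).
  C: 8 × 12.011 = 96.088
  H: 11 × 1.008 = 11.088
  N: 1 × 14.007 = 14.007
  O: 1 × 15.999 = 15.999
Sum: 8×12.011 + 11×1.008 + 1×14.007 + 1×15.999 = 137.182 → 137.18 g/mol.

137.18 g/mol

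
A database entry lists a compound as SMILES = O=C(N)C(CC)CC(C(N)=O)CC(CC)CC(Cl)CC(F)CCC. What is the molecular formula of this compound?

Walk through each heavy atom and fill implicit hydrogens from standard valence (C 4, N 3, O 2, S 2, halogen 1):
  atom 1: O, bond orders sum to 2 (valence 2) → 0 H
  atom 2: C, bond orders sum to 4 (valence 4) → 0 H
  atom 3: N, bond orders sum to 1 (valence 3) → 2 H
  atom 4: C, bond orders sum to 3 (valence 4) → 1 H
  atom 5: C, bond orders sum to 2 (valence 4) → 2 H
  atom 6: C, bond orders sum to 1 (valence 4) → 3 H
  atom 7: C, bond orders sum to 2 (valence 4) → 2 H
  atom 8: C, bond orders sum to 3 (valence 4) → 1 H
  atom 9: C, bond orders sum to 4 (valence 4) → 0 H
  atom 10: N, bond orders sum to 1 (valence 3) → 2 H
  atom 11: O, bond orders sum to 2 (valence 2) → 0 H
  atom 12: C, bond orders sum to 2 (valence 4) → 2 H
  atom 13: C, bond orders sum to 3 (valence 4) → 1 H
  atom 14: C, bond orders sum to 2 (valence 4) → 2 H
  atom 15: C, bond orders sum to 1 (valence 4) → 3 H
  atom 16: C, bond orders sum to 2 (valence 4) → 2 H
  atom 17: C, bond orders sum to 3 (valence 4) → 1 H
  atom 18: Cl (halogen, monovalent) → 0 H
  atom 19: C, bond orders sum to 2 (valence 4) → 2 H
  atom 20: C, bond orders sum to 3 (valence 4) → 1 H
  atom 21: F (halogen, monovalent) → 0 H
  atom 22: C, bond orders sum to 2 (valence 4) → 2 H
  atom 23: C, bond orders sum to 2 (valence 4) → 2 H
  atom 24: C, bond orders sum to 1 (valence 4) → 3 H
Totals → C:18, H:34, Cl:1, F:1, N:2, O:2.

C18H34ClFN2O2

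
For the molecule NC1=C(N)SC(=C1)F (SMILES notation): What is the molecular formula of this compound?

C4H5FN2S

Walk through each heavy atom and fill implicit hydrogens from standard valence (C 4, N 3, O 2, S 2, halogen 1):
  atom 1: N, bond orders sum to 1 (valence 3) → 2 H
  atom 2: C, bond orders sum to 4 (valence 4) → 0 H
  atom 3: C, bond orders sum to 4 (valence 4) → 0 H
  atom 4: N, bond orders sum to 1 (valence 3) → 2 H
  atom 5: S, bond orders sum to 2 (valence 2) → 0 H
  atom 6: C, bond orders sum to 4 (valence 4) → 0 H
  atom 7: C, bond orders sum to 3 (valence 4) → 1 H
  atom 8: F (halogen, monovalent) → 0 H
Totals → C:4, H:5, F:1, N:2, S:1.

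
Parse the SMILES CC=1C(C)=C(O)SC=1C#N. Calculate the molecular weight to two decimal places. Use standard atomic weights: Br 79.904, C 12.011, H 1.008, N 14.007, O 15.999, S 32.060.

First, the molecular formula is C7H7NOS (counting implicit H from valence).
  C: 7 × 12.011 = 84.077
  H: 7 × 1.008 = 7.056
  N: 1 × 14.007 = 14.007
  O: 1 × 15.999 = 15.999
  S: 1 × 32.060 = 32.060
Sum: 7×12.011 + 7×1.008 + 1×14.007 + 1×15.999 + 1×32.060 = 153.199 → 153.20 g/mol.

153.20 g/mol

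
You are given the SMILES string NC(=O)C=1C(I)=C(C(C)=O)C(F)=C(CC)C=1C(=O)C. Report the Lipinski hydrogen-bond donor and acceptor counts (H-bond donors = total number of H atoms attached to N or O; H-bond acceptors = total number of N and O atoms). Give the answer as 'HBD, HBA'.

Donors: find every N or O and count the H atoms it carries.
  atom 1 (N): bond orders sum to 1 → 2 H
  atom 3 (O): bond orders sum to 2 → 0 H
  atom 10 (O): bond orders sum to 2 → 0 H
  atom 18 (O): bond orders sum to 2 → 0 H
Lipinski HBD = 2.
Acceptors: N atoms = 1, O atoms = 3 → HBA = 4.

2, 4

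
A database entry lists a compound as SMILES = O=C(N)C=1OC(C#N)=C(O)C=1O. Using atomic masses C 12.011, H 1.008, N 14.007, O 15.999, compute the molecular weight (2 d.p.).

First, the molecular formula is C6H4N2O4 (counting implicit H from valence).
  C: 6 × 12.011 = 72.066
  H: 4 × 1.008 = 4.032
  N: 2 × 14.007 = 28.014
  O: 4 × 15.999 = 63.996
Sum: 6×12.011 + 4×1.008 + 2×14.007 + 4×15.999 = 168.108 → 168.11 g/mol.

168.11 g/mol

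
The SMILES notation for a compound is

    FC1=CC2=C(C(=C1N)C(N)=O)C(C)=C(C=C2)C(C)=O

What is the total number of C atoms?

Count every carbon token in the SMILES (each C, including those in ring-closure positions and inside branches).
Carbon count: 14.

14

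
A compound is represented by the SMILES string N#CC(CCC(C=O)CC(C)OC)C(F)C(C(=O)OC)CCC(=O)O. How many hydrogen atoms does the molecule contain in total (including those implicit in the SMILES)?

26

Walk through each heavy atom and fill implicit hydrogens from standard valence (C 4, N 3, O 2, S 2, halogen 1):
  atom 1: N, bond orders sum to 3 (valence 3) → 0 H
  atom 2: C, bond orders sum to 4 (valence 4) → 0 H
  atom 3: C, bond orders sum to 3 (valence 4) → 1 H
  atom 4: C, bond orders sum to 2 (valence 4) → 2 H
  atom 5: C, bond orders sum to 2 (valence 4) → 2 H
  atom 6: C, bond orders sum to 3 (valence 4) → 1 H
  atom 7: C, bond orders sum to 3 (valence 4) → 1 H
  atom 8: O, bond orders sum to 2 (valence 2) → 0 H
  atom 9: C, bond orders sum to 2 (valence 4) → 2 H
  atom 10: C, bond orders sum to 3 (valence 4) → 1 H
  atom 11: C, bond orders sum to 1 (valence 4) → 3 H
  atom 12: O, bond orders sum to 2 (valence 2) → 0 H
  atom 13: C, bond orders sum to 1 (valence 4) → 3 H
  atom 14: C, bond orders sum to 3 (valence 4) → 1 H
  atom 15: F (halogen, monovalent) → 0 H
  atom 16: C, bond orders sum to 3 (valence 4) → 1 H
  atom 17: C, bond orders sum to 4 (valence 4) → 0 H
  atom 18: O, bond orders sum to 2 (valence 2) → 0 H
  atom 19: O, bond orders sum to 2 (valence 2) → 0 H
  atom 20: C, bond orders sum to 1 (valence 4) → 3 H
  atom 21: C, bond orders sum to 2 (valence 4) → 2 H
  atom 22: C, bond orders sum to 2 (valence 4) → 2 H
  atom 23: C, bond orders sum to 4 (valence 4) → 0 H
  atom 24: O, bond orders sum to 2 (valence 2) → 0 H
  atom 25: O, bond orders sum to 1 (valence 2) → 1 H
Total hydrogens: 26.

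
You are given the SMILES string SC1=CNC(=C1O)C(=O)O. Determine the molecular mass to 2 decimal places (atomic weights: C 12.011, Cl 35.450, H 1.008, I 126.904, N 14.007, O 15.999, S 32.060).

First, the molecular formula is C5H5NO3S (counting implicit H from valence).
  C: 5 × 12.011 = 60.055
  H: 5 × 1.008 = 5.040
  N: 1 × 14.007 = 14.007
  O: 3 × 15.999 = 47.997
  S: 1 × 32.060 = 32.060
Sum: 5×12.011 + 5×1.008 + 1×14.007 + 3×15.999 + 1×32.060 = 159.159 → 159.16 g/mol.

159.16 g/mol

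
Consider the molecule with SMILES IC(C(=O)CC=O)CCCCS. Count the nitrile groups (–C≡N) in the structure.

0

Scan the SMILES for the nitrile motif — none present.
Groups that are present: 1 aldehyde, 1 ketone, 1 thiol.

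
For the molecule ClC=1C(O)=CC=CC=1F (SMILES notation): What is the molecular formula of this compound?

Walk through each heavy atom and fill implicit hydrogens from standard valence (C 4, N 3, O 2, S 2, halogen 1):
  atom 1: Cl (halogen, monovalent) → 0 H
  atom 2: C, bond orders sum to 4 (valence 4) → 0 H
  atom 3: C, bond orders sum to 4 (valence 4) → 0 H
  atom 4: O, bond orders sum to 1 (valence 2) → 1 H
  atom 5: C, bond orders sum to 3 (valence 4) → 1 H
  atom 6: C, bond orders sum to 3 (valence 4) → 1 H
  atom 7: C, bond orders sum to 3 (valence 4) → 1 H
  atom 8: C, bond orders sum to 4 (valence 4) → 0 H
  atom 9: F (halogen, monovalent) → 0 H
Totals → C:6, H:4, Cl:1, F:1, O:1.
In Hill order: C6H4ClFO.

C6H4ClFO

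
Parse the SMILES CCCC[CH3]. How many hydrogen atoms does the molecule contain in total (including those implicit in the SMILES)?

12

Walk through each heavy atom and fill implicit hydrogens from standard valence (C 4, N 3, O 2, S 2, halogen 1):
  atom 1: C, bond orders sum to 1 (valence 4) → 3 H
  atom 2: C, bond orders sum to 2 (valence 4) → 2 H
  atom 3: C, bond orders sum to 2 (valence 4) → 2 H
  atom 4: C, bond orders sum to 2 (valence 4) → 2 H
  atom 5: C with explicit H count 3
Total hydrogens: 12.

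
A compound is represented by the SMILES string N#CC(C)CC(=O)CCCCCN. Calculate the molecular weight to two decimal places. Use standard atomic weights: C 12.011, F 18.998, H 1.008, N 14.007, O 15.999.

First, the molecular formula is C10H18N2O (counting implicit H from valence).
  C: 10 × 12.011 = 120.110
  H: 18 × 1.008 = 18.144
  N: 2 × 14.007 = 28.014
  O: 1 × 15.999 = 15.999
Sum: 10×12.011 + 18×1.008 + 2×14.007 + 1×15.999 = 182.267 → 182.27 g/mol.

182.27 g/mol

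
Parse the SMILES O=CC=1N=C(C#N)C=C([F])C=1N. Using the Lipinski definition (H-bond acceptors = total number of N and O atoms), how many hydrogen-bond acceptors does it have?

N atoms: 3; O atoms: 1.
Lipinski HBA = 3 + 1 = 4.

4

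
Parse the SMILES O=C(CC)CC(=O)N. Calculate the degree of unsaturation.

2

Molecular formula: C5H9NO2.
DoU = (2C + 2 + N − H − X) / 2, where X is the halogen count and O/S are ignored.
    = (2·5 + 2 + 1 − 9 − 0) / 2 = 4 / 2 = 2.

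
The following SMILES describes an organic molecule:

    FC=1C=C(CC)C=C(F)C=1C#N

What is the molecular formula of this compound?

Walk through each heavy atom and fill implicit hydrogens from standard valence (C 4, N 3, O 2, S 2, halogen 1):
  atom 1: F (halogen, monovalent) → 0 H
  atom 2: C, bond orders sum to 4 (valence 4) → 0 H
  atom 3: C, bond orders sum to 3 (valence 4) → 1 H
  atom 4: C, bond orders sum to 4 (valence 4) → 0 H
  atom 5: C, bond orders sum to 2 (valence 4) → 2 H
  atom 6: C, bond orders sum to 1 (valence 4) → 3 H
  atom 7: C, bond orders sum to 3 (valence 4) → 1 H
  atom 8: C, bond orders sum to 4 (valence 4) → 0 H
  atom 9: F (halogen, monovalent) → 0 H
  atom 10: C, bond orders sum to 4 (valence 4) → 0 H
  atom 11: C, bond orders sum to 4 (valence 4) → 0 H
  atom 12: N, bond orders sum to 3 (valence 3) → 0 H
Totals → C:9, H:7, F:2, N:1.
In Hill order: C9H7F2N.

C9H7F2N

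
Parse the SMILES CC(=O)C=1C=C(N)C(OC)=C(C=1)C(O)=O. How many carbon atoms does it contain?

Count every carbon token in the SMILES (each C, including those in ring-closure positions and inside branches).
Carbon count: 10.

10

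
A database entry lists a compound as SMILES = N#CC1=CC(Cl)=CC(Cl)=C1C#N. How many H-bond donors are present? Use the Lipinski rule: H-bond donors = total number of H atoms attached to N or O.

0

Donors: find every N or O and count the H atoms it carries.
  atom 1 (N): bond orders sum to 3 → 0 H
  atom 12 (N): bond orders sum to 3 → 0 H
Lipinski HBD = 0.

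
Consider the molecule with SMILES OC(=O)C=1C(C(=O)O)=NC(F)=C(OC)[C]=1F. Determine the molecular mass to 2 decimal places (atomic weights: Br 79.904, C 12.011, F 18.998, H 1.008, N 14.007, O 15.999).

233.13 g/mol

First, the molecular formula is C8H5F2NO5 (counting implicit H from valence).
  C: 8 × 12.011 = 96.088
  F: 2 × 18.998 = 37.996
  H: 5 × 1.008 = 5.040
  N: 1 × 14.007 = 14.007
  O: 5 × 15.999 = 79.995
Sum: 8×12.011 + 2×18.998 + 5×1.008 + 1×14.007 + 5×15.999 = 233.126 → 233.13 g/mol.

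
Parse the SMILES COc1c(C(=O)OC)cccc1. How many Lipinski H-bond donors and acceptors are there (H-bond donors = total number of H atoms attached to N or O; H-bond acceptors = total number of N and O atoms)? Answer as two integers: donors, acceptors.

Donors: find every N or O and count the H atoms it carries.
  atom 2 (O): bond orders sum to 2 → 0 H
  atom 6 (O): bond orders sum to 2 → 0 H
  atom 7 (O): bond orders sum to 2 → 0 H
Lipinski HBD = 0.
Acceptors: N atoms = 0, O atoms = 3 → HBA = 3.

0, 3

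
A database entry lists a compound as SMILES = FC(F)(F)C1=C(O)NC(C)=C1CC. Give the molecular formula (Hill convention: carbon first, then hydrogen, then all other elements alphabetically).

C8H10F3NO

Walk through each heavy atom and fill implicit hydrogens from standard valence (C 4, N 3, O 2, S 2, halogen 1):
  atom 1: F (halogen, monovalent) → 0 H
  atom 2: C, bond orders sum to 4 (valence 4) → 0 H
  atom 3: F (halogen, monovalent) → 0 H
  atom 4: F (halogen, monovalent) → 0 H
  atom 5: C, bond orders sum to 4 (valence 4) → 0 H
  atom 6: C, bond orders sum to 4 (valence 4) → 0 H
  atom 7: O, bond orders sum to 1 (valence 2) → 1 H
  atom 8: N, bond orders sum to 2 (valence 3) → 1 H
  atom 9: C, bond orders sum to 4 (valence 4) → 0 H
  atom 10: C, bond orders sum to 1 (valence 4) → 3 H
  atom 11: C, bond orders sum to 4 (valence 4) → 0 H
  atom 12: C, bond orders sum to 2 (valence 4) → 2 H
  atom 13: C, bond orders sum to 1 (valence 4) → 3 H
Totals → C:8, H:10, F:3, N:1, O:1.
In Hill order: C8H10F3NO.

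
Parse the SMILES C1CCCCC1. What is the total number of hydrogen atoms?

12

Walk through each heavy atom and fill implicit hydrogens from standard valence (C 4, N 3, O 2, S 2, halogen 1):
  atom 1: C, bond orders sum to 2 (valence 4) → 2 H
  atom 2: C, bond orders sum to 2 (valence 4) → 2 H
  atom 3: C, bond orders sum to 2 (valence 4) → 2 H
  atom 4: C, bond orders sum to 2 (valence 4) → 2 H
  atom 5: C, bond orders sum to 2 (valence 4) → 2 H
  atom 6: C, bond orders sum to 2 (valence 4) → 2 H
Total hydrogens: 12.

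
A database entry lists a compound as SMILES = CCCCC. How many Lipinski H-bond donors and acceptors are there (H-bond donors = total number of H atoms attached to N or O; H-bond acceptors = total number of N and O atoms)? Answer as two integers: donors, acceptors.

0, 0

Donors: find every N or O and count the H atoms it carries.
  (no N or O atoms present)
Lipinski HBD = 0.
Acceptors: N atoms = 0, O atoms = 0 → HBA = 0.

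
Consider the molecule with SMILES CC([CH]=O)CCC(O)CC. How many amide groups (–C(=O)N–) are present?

Scan the SMILES for the amide motif — none present.
Groups that are present: 1 aldehyde, 1 hydroxyl.

0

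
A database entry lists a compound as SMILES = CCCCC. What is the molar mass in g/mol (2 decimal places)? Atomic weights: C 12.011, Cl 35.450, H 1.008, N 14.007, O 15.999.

First, the molecular formula is C5H12 (counting implicit H from valence).
  C: 5 × 12.011 = 60.055
  H: 12 × 1.008 = 12.096
Sum: 5×12.011 + 12×1.008 = 72.151 → 72.15 g/mol.

72.15 g/mol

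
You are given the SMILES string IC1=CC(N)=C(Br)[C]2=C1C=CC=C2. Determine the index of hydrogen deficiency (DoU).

Molecular formula: C10H7BrIN.
DoU = (2C + 2 + N − H − X) / 2, where X is the halogen count and O/S are ignored.
    = (2·10 + 2 + 1 − 7 − 2) / 2 = 14 / 2 = 7.

7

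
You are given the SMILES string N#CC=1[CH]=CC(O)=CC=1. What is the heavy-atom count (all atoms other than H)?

9

Every atom symbol written in the SMILES (organic subset) is one heavy atom; implicit H are not written.
Heavy atoms by element → C:7, N:1, O:1.
Total: 9.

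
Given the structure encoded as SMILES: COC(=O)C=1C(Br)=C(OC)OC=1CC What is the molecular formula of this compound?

C9H11BrO4

Walk through each heavy atom and fill implicit hydrogens from standard valence (C 4, N 3, O 2, S 2, halogen 1):
  atom 1: C, bond orders sum to 1 (valence 4) → 3 H
  atom 2: O, bond orders sum to 2 (valence 2) → 0 H
  atom 3: C, bond orders sum to 4 (valence 4) → 0 H
  atom 4: O, bond orders sum to 2 (valence 2) → 0 H
  atom 5: C, bond orders sum to 4 (valence 4) → 0 H
  atom 6: C, bond orders sum to 4 (valence 4) → 0 H
  atom 7: Br (halogen, monovalent) → 0 H
  atom 8: C, bond orders sum to 4 (valence 4) → 0 H
  atom 9: O, bond orders sum to 2 (valence 2) → 0 H
  atom 10: C, bond orders sum to 1 (valence 4) → 3 H
  atom 11: O, bond orders sum to 2 (valence 2) → 0 H
  atom 12: C, bond orders sum to 4 (valence 4) → 0 H
  atom 13: C, bond orders sum to 2 (valence 4) → 2 H
  atom 14: C, bond orders sum to 1 (valence 4) → 3 H
Totals → C:9, H:11, Br:1, O:4.
In Hill order: C9H11BrO4.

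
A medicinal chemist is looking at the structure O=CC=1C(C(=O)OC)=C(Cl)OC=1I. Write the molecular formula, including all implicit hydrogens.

C7H4ClIO4

Walk through each heavy atom and fill implicit hydrogens from standard valence (C 4, N 3, O 2, S 2, halogen 1):
  atom 1: O, bond orders sum to 2 (valence 2) → 0 H
  atom 2: C, bond orders sum to 3 (valence 4) → 1 H
  atom 3: C, bond orders sum to 4 (valence 4) → 0 H
  atom 4: C, bond orders sum to 4 (valence 4) → 0 H
  atom 5: C, bond orders sum to 4 (valence 4) → 0 H
  atom 6: O, bond orders sum to 2 (valence 2) → 0 H
  atom 7: O, bond orders sum to 2 (valence 2) → 0 H
  atom 8: C, bond orders sum to 1 (valence 4) → 3 H
  atom 9: C, bond orders sum to 4 (valence 4) → 0 H
  atom 10: Cl (halogen, monovalent) → 0 H
  atom 11: O, bond orders sum to 2 (valence 2) → 0 H
  atom 12: C, bond orders sum to 4 (valence 4) → 0 H
  atom 13: I (halogen, monovalent) → 0 H
Totals → C:7, H:4, Cl:1, I:1, O:4.
In Hill order: C7H4ClIO4.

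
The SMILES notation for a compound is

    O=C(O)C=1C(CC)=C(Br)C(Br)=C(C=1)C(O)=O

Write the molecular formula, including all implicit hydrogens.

C10H8Br2O4

Walk through each heavy atom and fill implicit hydrogens from standard valence (C 4, N 3, O 2, S 2, halogen 1):
  atom 1: O, bond orders sum to 2 (valence 2) → 0 H
  atom 2: C, bond orders sum to 4 (valence 4) → 0 H
  atom 3: O, bond orders sum to 1 (valence 2) → 1 H
  atom 4: C, bond orders sum to 4 (valence 4) → 0 H
  atom 5: C, bond orders sum to 4 (valence 4) → 0 H
  atom 6: C, bond orders sum to 2 (valence 4) → 2 H
  atom 7: C, bond orders sum to 1 (valence 4) → 3 H
  atom 8: C, bond orders sum to 4 (valence 4) → 0 H
  atom 9: Br (halogen, monovalent) → 0 H
  atom 10: C, bond orders sum to 4 (valence 4) → 0 H
  atom 11: Br (halogen, monovalent) → 0 H
  atom 12: C, bond orders sum to 4 (valence 4) → 0 H
  atom 13: C, bond orders sum to 3 (valence 4) → 1 H
  atom 14: C, bond orders sum to 4 (valence 4) → 0 H
  atom 15: O, bond orders sum to 1 (valence 2) → 1 H
  atom 16: O, bond orders sum to 2 (valence 2) → 0 H
Totals → C:10, H:8, Br:2, O:4.
In Hill order: C10H8Br2O4.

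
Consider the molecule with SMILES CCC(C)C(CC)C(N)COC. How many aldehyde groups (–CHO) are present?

Scan the SMILES for the aldehyde motif — none present.
Groups that are present: 1 ether, 1 primary amine.

0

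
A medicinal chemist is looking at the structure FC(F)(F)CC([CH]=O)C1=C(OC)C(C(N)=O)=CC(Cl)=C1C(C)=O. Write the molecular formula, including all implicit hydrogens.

Walk through each heavy atom and fill implicit hydrogens from standard valence (C 4, N 3, O 2, S 2, halogen 1):
  atom 1: F (halogen, monovalent) → 0 H
  atom 2: C, bond orders sum to 4 (valence 4) → 0 H
  atom 3: F (halogen, monovalent) → 0 H
  atom 4: F (halogen, monovalent) → 0 H
  atom 5: C, bond orders sum to 2 (valence 4) → 2 H
  atom 6: C, bond orders sum to 3 (valence 4) → 1 H
  atom 7: C with explicit H count 1
  atom 8: O, bond orders sum to 2 (valence 2) → 0 H
  atom 9: C, bond orders sum to 4 (valence 4) → 0 H
  atom 10: C, bond orders sum to 4 (valence 4) → 0 H
  atom 11: O, bond orders sum to 2 (valence 2) → 0 H
  atom 12: C, bond orders sum to 1 (valence 4) → 3 H
  atom 13: C, bond orders sum to 4 (valence 4) → 0 H
  atom 14: C, bond orders sum to 4 (valence 4) → 0 H
  atom 15: N, bond orders sum to 1 (valence 3) → 2 H
  atom 16: O, bond orders sum to 2 (valence 2) → 0 H
  atom 17: C, bond orders sum to 3 (valence 4) → 1 H
  atom 18: C, bond orders sum to 4 (valence 4) → 0 H
  atom 19: Cl (halogen, monovalent) → 0 H
  atom 20: C, bond orders sum to 4 (valence 4) → 0 H
  atom 21: C, bond orders sum to 4 (valence 4) → 0 H
  atom 22: C, bond orders sum to 1 (valence 4) → 3 H
  atom 23: O, bond orders sum to 2 (valence 2) → 0 H
Totals → C:14, H:13, Cl:1, F:3, N:1, O:4.
In Hill order: C14H13ClF3NO4.

C14H13ClF3NO4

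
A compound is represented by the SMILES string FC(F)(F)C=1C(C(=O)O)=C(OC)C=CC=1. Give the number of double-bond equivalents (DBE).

5

Molecular formula: C9H7F3O3.
DoU = (2C + 2 + N − H − X) / 2, where X is the halogen count and O/S are ignored.
    = (2·9 + 2 + 0 − 7 − 3) / 2 = 10 / 2 = 5.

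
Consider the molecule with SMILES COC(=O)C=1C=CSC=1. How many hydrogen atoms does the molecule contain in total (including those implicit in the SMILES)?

6

Walk through each heavy atom and fill implicit hydrogens from standard valence (C 4, N 3, O 2, S 2, halogen 1):
  atom 1: C, bond orders sum to 1 (valence 4) → 3 H
  atom 2: O, bond orders sum to 2 (valence 2) → 0 H
  atom 3: C, bond orders sum to 4 (valence 4) → 0 H
  atom 4: O, bond orders sum to 2 (valence 2) → 0 H
  atom 5: C, bond orders sum to 4 (valence 4) → 0 H
  atom 6: C, bond orders sum to 3 (valence 4) → 1 H
  atom 7: C, bond orders sum to 3 (valence 4) → 1 H
  atom 8: S, bond orders sum to 2 (valence 2) → 0 H
  atom 9: C, bond orders sum to 3 (valence 4) → 1 H
Total hydrogens: 6.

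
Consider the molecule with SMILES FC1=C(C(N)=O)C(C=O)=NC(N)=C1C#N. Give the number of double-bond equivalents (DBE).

Degree of unsaturation = (number of rings) + (number of π bonds).
Ring closures in the SMILES: 1.
π bonds: 5 double bonds (each 1 DoU), 1 triple bond (each 2 DoU) → 7 DoU from unsaturation.
Total DoU = 1 + 7 = 8.

8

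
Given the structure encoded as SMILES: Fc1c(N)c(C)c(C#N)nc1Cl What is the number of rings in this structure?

1

In SMILES, each pair of matching ring-closure digits denotes one ring-closing bond; the number of such bonds equals the number of independent rings.
Ring-closure bonds here: 1.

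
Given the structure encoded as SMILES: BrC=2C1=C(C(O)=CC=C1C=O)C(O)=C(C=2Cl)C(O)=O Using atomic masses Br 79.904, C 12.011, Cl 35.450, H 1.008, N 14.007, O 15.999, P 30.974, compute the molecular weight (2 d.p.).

First, the molecular formula is C12H6BrClO5 (counting implicit H from valence).
  Br: 1 × 79.904 = 79.904
  C: 12 × 12.011 = 144.132
  Cl: 1 × 35.450 = 35.450
  H: 6 × 1.008 = 6.048
  O: 5 × 15.999 = 79.995
Sum: 1×79.904 + 12×12.011 + 1×35.450 + 6×1.008 + 5×15.999 = 345.529 → 345.53 g/mol.

345.53 g/mol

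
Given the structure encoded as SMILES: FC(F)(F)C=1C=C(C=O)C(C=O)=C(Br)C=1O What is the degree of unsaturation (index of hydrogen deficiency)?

Degree of unsaturation = (number of rings) + (number of π bonds).
Ring closures in the SMILES: 1.
π bonds: 5 double bonds (each 1 DoU) → 5 DoU from unsaturation.
Total DoU = 1 + 5 = 6.

6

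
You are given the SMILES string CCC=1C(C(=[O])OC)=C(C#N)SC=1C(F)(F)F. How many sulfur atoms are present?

1

Scan the SMILES for S atoms (remember two-letter symbols like Cl and Br are single atoms).
Sulfur count: 1.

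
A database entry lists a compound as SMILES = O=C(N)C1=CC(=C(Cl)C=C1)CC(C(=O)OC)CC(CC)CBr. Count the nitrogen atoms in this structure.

1

Scan the SMILES for N atoms (remember two-letter symbols like Cl and Br are single atoms).
Nitrogen count: 1.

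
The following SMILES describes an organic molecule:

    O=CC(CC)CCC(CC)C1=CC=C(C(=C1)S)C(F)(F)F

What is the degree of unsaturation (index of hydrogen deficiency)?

5

Molecular formula: C16H21F3OS.
DoU = (2C + 2 + N − H − X) / 2, where X is the halogen count and O/S are ignored.
    = (2·16 + 2 + 0 − 21 − 3) / 2 = 10 / 2 = 5.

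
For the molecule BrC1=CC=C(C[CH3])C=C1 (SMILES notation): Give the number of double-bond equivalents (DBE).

4

Degree of unsaturation = (number of rings) + (number of π bonds).
Ring closures in the SMILES: 1.
π bonds: 3 double bonds (each 1 DoU) → 3 DoU from unsaturation.
Total DoU = 1 + 3 = 4.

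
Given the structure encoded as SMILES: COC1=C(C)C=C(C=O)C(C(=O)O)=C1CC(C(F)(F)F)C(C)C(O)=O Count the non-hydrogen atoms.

Every atom symbol written in the SMILES (organic subset) is one heavy atom; implicit H are not written.
Heavy atoms by element → C:16, F:3, O:6.
Total: 25.

25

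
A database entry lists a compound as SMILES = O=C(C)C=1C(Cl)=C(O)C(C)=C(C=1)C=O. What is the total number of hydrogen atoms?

9

Walk through each heavy atom and fill implicit hydrogens from standard valence (C 4, N 3, O 2, S 2, halogen 1):
  atom 1: O, bond orders sum to 2 (valence 2) → 0 H
  atom 2: C, bond orders sum to 4 (valence 4) → 0 H
  atom 3: C, bond orders sum to 1 (valence 4) → 3 H
  atom 4: C, bond orders sum to 4 (valence 4) → 0 H
  atom 5: C, bond orders sum to 4 (valence 4) → 0 H
  atom 6: Cl (halogen, monovalent) → 0 H
  atom 7: C, bond orders sum to 4 (valence 4) → 0 H
  atom 8: O, bond orders sum to 1 (valence 2) → 1 H
  atom 9: C, bond orders sum to 4 (valence 4) → 0 H
  atom 10: C, bond orders sum to 1 (valence 4) → 3 H
  atom 11: C, bond orders sum to 4 (valence 4) → 0 H
  atom 12: C, bond orders sum to 3 (valence 4) → 1 H
  atom 13: C, bond orders sum to 3 (valence 4) → 1 H
  atom 14: O, bond orders sum to 2 (valence 2) → 0 H
Total hydrogens: 9.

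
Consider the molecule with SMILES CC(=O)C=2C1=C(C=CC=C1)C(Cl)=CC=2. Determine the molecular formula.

C12H9ClO

Walk through each heavy atom and fill implicit hydrogens from standard valence (C 4, N 3, O 2, S 2, halogen 1):
  atom 1: C, bond orders sum to 1 (valence 4) → 3 H
  atom 2: C, bond orders sum to 4 (valence 4) → 0 H
  atom 3: O, bond orders sum to 2 (valence 2) → 0 H
  atom 4: C, bond orders sum to 4 (valence 4) → 0 H
  atom 5: C, bond orders sum to 4 (valence 4) → 0 H
  atom 6: C, bond orders sum to 4 (valence 4) → 0 H
  atom 7: C, bond orders sum to 3 (valence 4) → 1 H
  atom 8: C, bond orders sum to 3 (valence 4) → 1 H
  atom 9: C, bond orders sum to 3 (valence 4) → 1 H
  atom 10: C, bond orders sum to 3 (valence 4) → 1 H
  atom 11: C, bond orders sum to 4 (valence 4) → 0 H
  atom 12: Cl (halogen, monovalent) → 0 H
  atom 13: C, bond orders sum to 3 (valence 4) → 1 H
  atom 14: C, bond orders sum to 3 (valence 4) → 1 H
Totals → C:12, H:9, Cl:1, O:1.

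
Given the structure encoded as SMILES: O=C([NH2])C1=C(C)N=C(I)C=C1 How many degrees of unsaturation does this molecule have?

5

Molecular formula: C7H7IN2O.
DoU = (2C + 2 + N − H − X) / 2, where X is the halogen count and O/S are ignored.
    = (2·7 + 2 + 2 − 7 − 1) / 2 = 10 / 2 = 5.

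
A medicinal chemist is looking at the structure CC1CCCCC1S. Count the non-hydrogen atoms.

Every atom symbol written in the SMILES (organic subset) is one heavy atom; implicit H are not written.
Heavy atoms by element → C:7, S:1.
Total: 8.

8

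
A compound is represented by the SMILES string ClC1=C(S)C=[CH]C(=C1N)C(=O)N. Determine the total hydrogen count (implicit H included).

Walk through each heavy atom and fill implicit hydrogens from standard valence (C 4, N 3, O 2, S 2, halogen 1):
  atom 1: Cl (halogen, monovalent) → 0 H
  atom 2: C, bond orders sum to 4 (valence 4) → 0 H
  atom 3: C, bond orders sum to 4 (valence 4) → 0 H
  atom 4: S, bond orders sum to 1 (valence 2) → 1 H
  atom 5: C, bond orders sum to 3 (valence 4) → 1 H
  atom 6: C with explicit H count 1
  atom 7: C, bond orders sum to 4 (valence 4) → 0 H
  atom 8: C, bond orders sum to 4 (valence 4) → 0 H
  atom 9: N, bond orders sum to 1 (valence 3) → 2 H
  atom 10: C, bond orders sum to 4 (valence 4) → 0 H
  atom 11: O, bond orders sum to 2 (valence 2) → 0 H
  atom 12: N, bond orders sum to 1 (valence 3) → 2 H
Total hydrogens: 7.

7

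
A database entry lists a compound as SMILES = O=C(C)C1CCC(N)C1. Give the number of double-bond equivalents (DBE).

2

Molecular formula: C7H13NO.
DoU = (2C + 2 + N − H − X) / 2, where X is the halogen count and O/S are ignored.
    = (2·7 + 2 + 1 − 13 − 0) / 2 = 4 / 2 = 2.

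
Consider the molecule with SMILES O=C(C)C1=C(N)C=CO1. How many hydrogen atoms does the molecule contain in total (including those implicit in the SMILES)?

Walk through each heavy atom and fill implicit hydrogens from standard valence (C 4, N 3, O 2, S 2, halogen 1):
  atom 1: O, bond orders sum to 2 (valence 2) → 0 H
  atom 2: C, bond orders sum to 4 (valence 4) → 0 H
  atom 3: C, bond orders sum to 1 (valence 4) → 3 H
  atom 4: C, bond orders sum to 4 (valence 4) → 0 H
  atom 5: C, bond orders sum to 4 (valence 4) → 0 H
  atom 6: N, bond orders sum to 1 (valence 3) → 2 H
  atom 7: C, bond orders sum to 3 (valence 4) → 1 H
  atom 8: C, bond orders sum to 3 (valence 4) → 1 H
  atom 9: O, bond orders sum to 2 (valence 2) → 0 H
Total hydrogens: 7.

7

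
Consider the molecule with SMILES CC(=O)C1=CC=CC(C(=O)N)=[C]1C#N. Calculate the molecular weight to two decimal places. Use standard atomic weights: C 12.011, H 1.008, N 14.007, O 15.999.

188.19 g/mol

First, the molecular formula is C10H8N2O2 (counting implicit H from valence).
  C: 10 × 12.011 = 120.110
  H: 8 × 1.008 = 8.064
  N: 2 × 14.007 = 28.014
  O: 2 × 15.999 = 31.998
Sum: 10×12.011 + 8×1.008 + 2×14.007 + 2×15.999 = 188.186 → 188.19 g/mol.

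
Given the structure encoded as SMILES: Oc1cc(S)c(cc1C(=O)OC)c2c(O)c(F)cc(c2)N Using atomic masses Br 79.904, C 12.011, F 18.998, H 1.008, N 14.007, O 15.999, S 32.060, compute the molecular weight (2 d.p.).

309.31 g/mol

First, the molecular formula is C14H12FNO4S (counting implicit H from valence).
  C: 14 × 12.011 = 168.154
  F: 1 × 18.998 = 18.998
  H: 12 × 1.008 = 12.096
  N: 1 × 14.007 = 14.007
  O: 4 × 15.999 = 63.996
  S: 1 × 32.060 = 32.060
Sum: 14×12.011 + 1×18.998 + 12×1.008 + 1×14.007 + 4×15.999 + 1×32.060 = 309.311 → 309.31 g/mol.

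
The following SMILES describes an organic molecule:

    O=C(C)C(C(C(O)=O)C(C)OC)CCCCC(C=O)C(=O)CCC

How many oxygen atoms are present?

6

Scan the SMILES for O atoms (remember two-letter symbols like Cl and Br are single atoms).
Oxygen count: 6.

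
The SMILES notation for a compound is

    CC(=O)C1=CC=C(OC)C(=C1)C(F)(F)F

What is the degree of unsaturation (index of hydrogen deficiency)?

5

Degree of unsaturation = (number of rings) + (number of π bonds).
Ring closures in the SMILES: 1.
π bonds: 4 double bonds (each 1 DoU) → 4 DoU from unsaturation.
Total DoU = 1 + 4 = 5.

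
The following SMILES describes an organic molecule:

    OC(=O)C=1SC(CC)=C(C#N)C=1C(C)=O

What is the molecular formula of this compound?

C10H9NO3S

Walk through each heavy atom and fill implicit hydrogens from standard valence (C 4, N 3, O 2, S 2, halogen 1):
  atom 1: O, bond orders sum to 1 (valence 2) → 1 H
  atom 2: C, bond orders sum to 4 (valence 4) → 0 H
  atom 3: O, bond orders sum to 2 (valence 2) → 0 H
  atom 4: C, bond orders sum to 4 (valence 4) → 0 H
  atom 5: S, bond orders sum to 2 (valence 2) → 0 H
  atom 6: C, bond orders sum to 4 (valence 4) → 0 H
  atom 7: C, bond orders sum to 2 (valence 4) → 2 H
  atom 8: C, bond orders sum to 1 (valence 4) → 3 H
  atom 9: C, bond orders sum to 4 (valence 4) → 0 H
  atom 10: C, bond orders sum to 4 (valence 4) → 0 H
  atom 11: N, bond orders sum to 3 (valence 3) → 0 H
  atom 12: C, bond orders sum to 4 (valence 4) → 0 H
  atom 13: C, bond orders sum to 4 (valence 4) → 0 H
  atom 14: C, bond orders sum to 1 (valence 4) → 3 H
  atom 15: O, bond orders sum to 2 (valence 2) → 0 H
Totals → C:10, H:9, N:1, O:3, S:1.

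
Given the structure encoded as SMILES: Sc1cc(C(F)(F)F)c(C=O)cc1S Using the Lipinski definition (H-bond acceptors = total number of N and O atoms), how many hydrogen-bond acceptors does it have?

1

N atoms: 0; O atoms: 1.
Lipinski HBA = 0 + 1 = 1.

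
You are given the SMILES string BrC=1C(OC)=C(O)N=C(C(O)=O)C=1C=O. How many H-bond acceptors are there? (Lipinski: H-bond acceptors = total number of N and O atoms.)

6

N atoms: 1; O atoms: 5.
Lipinski HBA = 1 + 5 = 6.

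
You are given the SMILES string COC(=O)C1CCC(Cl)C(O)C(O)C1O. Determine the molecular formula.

Walk through each heavy atom and fill implicit hydrogens from standard valence (C 4, N 3, O 2, S 2, halogen 1):
  atom 1: C, bond orders sum to 1 (valence 4) → 3 H
  atom 2: O, bond orders sum to 2 (valence 2) → 0 H
  atom 3: C, bond orders sum to 4 (valence 4) → 0 H
  atom 4: O, bond orders sum to 2 (valence 2) → 0 H
  atom 5: C, bond orders sum to 3 (valence 4) → 1 H
  atom 6: C, bond orders sum to 2 (valence 4) → 2 H
  atom 7: C, bond orders sum to 2 (valence 4) → 2 H
  atom 8: C, bond orders sum to 3 (valence 4) → 1 H
  atom 9: Cl (halogen, monovalent) → 0 H
  atom 10: C, bond orders sum to 3 (valence 4) → 1 H
  atom 11: O, bond orders sum to 1 (valence 2) → 1 H
  atom 12: C, bond orders sum to 3 (valence 4) → 1 H
  atom 13: O, bond orders sum to 1 (valence 2) → 1 H
  atom 14: C, bond orders sum to 3 (valence 4) → 1 H
  atom 15: O, bond orders sum to 1 (valence 2) → 1 H
Totals → C:9, H:15, Cl:1, O:5.

C9H15ClO5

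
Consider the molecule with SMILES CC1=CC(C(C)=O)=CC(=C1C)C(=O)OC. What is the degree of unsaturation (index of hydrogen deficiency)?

Degree of unsaturation = (number of rings) + (number of π bonds).
Ring closures in the SMILES: 1.
π bonds: 5 double bonds (each 1 DoU) → 5 DoU from unsaturation.
Total DoU = 1 + 5 = 6.

6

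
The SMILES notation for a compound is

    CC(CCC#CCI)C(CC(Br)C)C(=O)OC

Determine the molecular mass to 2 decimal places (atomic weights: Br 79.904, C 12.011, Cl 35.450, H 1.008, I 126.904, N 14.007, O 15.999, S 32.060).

415.11 g/mol

First, the molecular formula is C13H20BrIO2 (counting implicit H from valence).
  Br: 1 × 79.904 = 79.904
  C: 13 × 12.011 = 156.143
  H: 20 × 1.008 = 20.160
  I: 1 × 126.904 = 126.904
  O: 2 × 15.999 = 31.998
Sum: 1×79.904 + 13×12.011 + 20×1.008 + 1×126.904 + 2×15.999 = 415.109 → 415.11 g/mol.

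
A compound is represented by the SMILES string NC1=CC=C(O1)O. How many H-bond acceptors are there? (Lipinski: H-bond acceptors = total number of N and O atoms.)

N atoms: 1; O atoms: 2.
Lipinski HBA = 1 + 2 = 3.

3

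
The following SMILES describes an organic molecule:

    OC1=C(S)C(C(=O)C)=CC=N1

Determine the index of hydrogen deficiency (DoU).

5

Molecular formula: C7H7NO2S.
DoU = (2C + 2 + N − H − X) / 2, where X is the halogen count and O/S are ignored.
    = (2·7 + 2 + 1 − 7 − 0) / 2 = 10 / 2 = 5.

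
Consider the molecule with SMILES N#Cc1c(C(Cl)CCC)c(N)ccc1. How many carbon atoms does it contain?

Count every carbon token in the SMILES (each C, including those in ring-closure positions and inside branches).
Carbon count: 11.

11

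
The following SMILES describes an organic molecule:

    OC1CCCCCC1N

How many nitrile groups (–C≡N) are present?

Scan the SMILES for the nitrile motif — none present.
Groups that are present: 1 hydroxyl, 1 primary amine.

0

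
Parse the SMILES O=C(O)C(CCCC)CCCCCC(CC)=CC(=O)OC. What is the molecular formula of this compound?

C17H30O4

Walk through each heavy atom and fill implicit hydrogens from standard valence (C 4, N 3, O 2, S 2, halogen 1):
  atom 1: O, bond orders sum to 2 (valence 2) → 0 H
  atom 2: C, bond orders sum to 4 (valence 4) → 0 H
  atom 3: O, bond orders sum to 1 (valence 2) → 1 H
  atom 4: C, bond orders sum to 3 (valence 4) → 1 H
  atom 5: C, bond orders sum to 2 (valence 4) → 2 H
  atom 6: C, bond orders sum to 2 (valence 4) → 2 H
  atom 7: C, bond orders sum to 2 (valence 4) → 2 H
  atom 8: C, bond orders sum to 1 (valence 4) → 3 H
  atom 9: C, bond orders sum to 2 (valence 4) → 2 H
  atom 10: C, bond orders sum to 2 (valence 4) → 2 H
  atom 11: C, bond orders sum to 2 (valence 4) → 2 H
  atom 12: C, bond orders sum to 2 (valence 4) → 2 H
  atom 13: C, bond orders sum to 2 (valence 4) → 2 H
  atom 14: C, bond orders sum to 4 (valence 4) → 0 H
  atom 15: C, bond orders sum to 2 (valence 4) → 2 H
  atom 16: C, bond orders sum to 1 (valence 4) → 3 H
  atom 17: C, bond orders sum to 3 (valence 4) → 1 H
  atom 18: C, bond orders sum to 4 (valence 4) → 0 H
  atom 19: O, bond orders sum to 2 (valence 2) → 0 H
  atom 20: O, bond orders sum to 2 (valence 2) → 0 H
  atom 21: C, bond orders sum to 1 (valence 4) → 3 H
Totals → C:17, H:30, O:4.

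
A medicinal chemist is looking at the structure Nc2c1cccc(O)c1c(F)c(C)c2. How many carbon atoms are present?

11

Count every carbon token in the SMILES (each C, including those in ring-closure positions and inside branches).
Carbon count: 11.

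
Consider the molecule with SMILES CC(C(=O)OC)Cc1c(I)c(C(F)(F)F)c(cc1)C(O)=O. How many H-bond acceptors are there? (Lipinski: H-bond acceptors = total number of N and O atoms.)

N atoms: 0; O atoms: 4.
Lipinski HBA = 0 + 4 = 4.

4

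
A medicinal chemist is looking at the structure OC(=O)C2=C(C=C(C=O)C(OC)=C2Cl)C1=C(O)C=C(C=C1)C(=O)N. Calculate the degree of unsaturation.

11

Molecular formula: C16H12ClNO6.
DoU = (2C + 2 + N − H − X) / 2, where X is the halogen count and O/S are ignored.
    = (2·16 + 2 + 1 − 12 − 1) / 2 = 22 / 2 = 11.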